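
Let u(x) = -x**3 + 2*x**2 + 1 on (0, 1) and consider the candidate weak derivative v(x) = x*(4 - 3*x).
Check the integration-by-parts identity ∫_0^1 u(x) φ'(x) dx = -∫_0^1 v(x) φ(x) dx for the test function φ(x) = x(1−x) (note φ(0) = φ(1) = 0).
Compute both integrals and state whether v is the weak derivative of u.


LHS = -11/60, RHS = -11/60. Yes, v = u' weakly.

u(x) = -x**3 + 2*x**2 + 1, classical derivative u'(x) = -3*x**2 + 4*x.
φ(x) = x(1−x), so φ'(x) = 1 - 2*x.
Note φ(0) = φ(1) = 0, so the boundary term u·φ vanishes.
LHS = ∫_0^1 u(x) φ'(x) dx = ∫_0^1 (2*x^4 - 5*x^3 + 2*x^2 - 2*x + 1) dx. Term by term:
  ∫_0^1 2*x^4 dx = 2/5;  ∫_0^1 -5*x^3 dx = -5/4;  ∫_0^1 2*x^2 dx = 2/3;
  ∫_0^1 -2*x dx = -1;  ∫_0^1 1 dx = 1.
Sum: 2/5 − 5/4 + 2/3 − 1 + 1 = -11/60.
So LHS = -11/60.
∫_0^1 v(x) φ(x) dx = ∫_0^1 (3*x^4 - 7*x^3 + 4*x^2) dx. Term by term:
  ∫_0^1 3*x^4 dx = 3/5;  ∫_0^1 -7*x^3 dx = -7/4;  ∫_0^1 4*x^2 dx = 4/3.
Sum: 3/5 − 7/4 + 4/3 = 11/60.
So RHS = -∫_0^1 v(x) φ(x) dx = -11/60.
LHS = RHS, so the identity holds for this test φ.
Moreover u is smooth here and v(x) = u'(x) = -3*x**2 + 4*x pointwise, so the identity holds for every test function. Hence v is the weak derivative of u.


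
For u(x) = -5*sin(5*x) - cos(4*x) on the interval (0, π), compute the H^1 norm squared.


||u||_{H^1(0,π)}^2 = 1700/9 + 667*π/2

u'(x) = 4*sin(4*x) - 25*cos(5*x).
Expand u² and (u')² and integrate term by term on (0, π), using: for integers n ≥ 1, ∫_0^π sin²(nx) dx = ∫_0^π cos²(nx) dx = π/2; for n ≠ n', ∫_0^π sin(nx)sin(n'x) dx = ∫_0^π cos(nx)cos(n'x) dx = 0; and by product-to-sum, ∫_0^π sin(nx)cos(n'x) dx = ½∫_0^π [sin((n+n')x) + sin((n−n')x)] dx, which is 0 when n+n' is even and 2n/(n²−n'²) when n+n' is odd (it need not vanish on (0, π)).
  u² squared terms: (-1)²·∫cos(4x)² dx = 1·π/2 = π/2;  (-5)²·∫sin(5x)² dx = 25·π/2 = 25*π/2.
  u² cross terms: 2·(-1)·(-5)·∫cos(4x)·sin(5x) dx = 10·(10/9) = 100/9.
  So ∫_0^π u² dx = π/2 + 25*π/2 + 100/9 = 100/9 + 13*π.
  (u')² squared terms: (-25)²·∫cos(5x)² dx = 625·π/2 = 625*π/2;  (4)²·∫sin(4x)² dx = 16·π/2 = 8*π.
  (u')² cross terms: 2·(-25)·(4)·∫cos(5x)·sin(4x) dx = -200·(-8/9) = 1600/9.
  So ∫_0^π (u')² dx = 625*π/2 + 8*π + 1600/9 = 1600/9 + 641*π/2.
||u||_{H^1}^2 = (100/9 + 13*π) + (1600/9 + 641*π/2) = 1700/9 + 667*π/2.


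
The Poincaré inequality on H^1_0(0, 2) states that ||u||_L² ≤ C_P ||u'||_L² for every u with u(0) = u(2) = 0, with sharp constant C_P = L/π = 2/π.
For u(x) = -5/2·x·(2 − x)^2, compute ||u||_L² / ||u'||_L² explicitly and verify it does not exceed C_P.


||u||_L² / ||u'||_L² = sqrt(14)/7 < C_P = 2/π.

u(x) = -5/2·x·(2 − x)^2, so u'(x) = 5*(2 - 3*x)*(x/2 - 1).
u(x) = -5/2·x·(2 − x)^2 vanishes at x = 0 and x = 2, so u ∈ H^1_0(0, 2). Differentiate via the product rule and integrate the resulting polynomials term by term.
  ∫_0^2 u² dx = ∫_0^2 (25*x^6/4 - 50*x^5 + 150*x^4 - 200*x^3 + 100*x^2) dx. Term by term:
    ∫_0^2 25*x^6/4 dx = 800/7;  ∫_0^2 -50*x^5 dx = -1600/3;  ∫_0^2 150*x^4 dx = 960;
    ∫_0^2 -200*x^3 dx = -800;  ∫_0^2 100*x^2 dx = 800/3.
  Sum: 800/7 − 1600/3 + 960 − 800 + 800/3 = 160/21.
  ∫_0^2 (u')² dx = ∫_0^2 (225*x^4/4 - 300*x^3 + 550*x^2 - 400*x + 100) dx. Term by term:
    ∫_0^2 225*x^4/4 dx = 360;  ∫_0^2 -300*x^3 dx = -1200;  ∫_0^2 550*x^2 dx = 4400/3;
    ∫_0^2 -400*x dx = -800;  ∫_0^2 100 dx = 200.
  Sum: 360 − 1200 + 4400/3 − 800 + 200 = 80/3.
∫_0^2 u² dx = 160/21, so ||u||_L² = 4*sqrt(210)/21.
∫_0^2 (u')² dx = 80/3, so ||u'||_L² = 4*sqrt(15)/3.
Ratio ||u||_L² / ||u'||_L² = sqrt(14)/7.
Sharp Poincaré constant on H^1_0(0, 2) is C_P = L/π = 2/π, achieved by sin(π/2·x).
A polynomial bump cannot attain the sharp Poincaré constant (only the first sine eigenfunction does), so the ratio is strictly less than C_P, consistent with ||u||_L² ≤ C_P ||u'||_L².


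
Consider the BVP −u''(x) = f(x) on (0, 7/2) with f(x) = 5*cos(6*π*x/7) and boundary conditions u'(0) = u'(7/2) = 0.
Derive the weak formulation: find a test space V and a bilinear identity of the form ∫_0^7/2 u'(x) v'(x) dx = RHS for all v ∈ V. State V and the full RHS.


V = H^1(0, 7/2) (no boundary constraint on v; u is determined up to an additive constant); weak form: ∫_0^7/2 u'v' dx = ∫_0^7/2 (5*cos(6*π*x/7)) v dx for all v ∈ V.

Multiply both sides by a test function v and integrate from 0 to 7/2:
  ∫_0^7/2 −u''(x) v(x) dx = ∫_0^7/2 f(x) v(x) dx.
Integrate the LHS by parts once:
  ∫_0^7/2 −u'' v dx = −[u'(x) v(x)]_0^7/2 + ∫_0^7/2 u'(x) v'(x) dx.
Thus ∫_0^7/2 u'(x) v'(x) dx = ∫_0^7/2 f(x) v(x) dx + [u'(x) v(x)]_0^7/2.
Choose V so that boundary terms are either known or forced to vanish.
u has homogeneous Neumann: u'(0) = u'(7/2) = 0. So [u' v]_0^7/2 = 0·v(7/2) − 0·v(0) = 0 for any v; take V = H^1(0, 7/2).
Weak formulation: find u (satisfying any essential BC) such that ∫_0^7/2 u'(x) v'(x) dx = ∫_0^7/2 f v dx for all v ∈ V (homogeneous Neumann, so boundary terms vanish).
Substituting f(x) = 5*cos(6*π*x/7), the right-hand side is ∫_0^7/2 (5*cos(6*π*x/7)) v dx.
Compatibility check (pure Neumann): taking v ≡ 1 ∈ V gives 0 = ∫_0^7/2 f dx + (0) − (0), i.e. ∫_0^7/2 f dx must equal u'(0) − u'(7/2) = 0. Indeed ∫_0^7/2 (5*cos(6*π*x/7)) dx = 0, so the data are compatible. The solution is then unique only up to an additive constant (fix it e.g. by requiring ∫_0^7/2 u dx = 0).


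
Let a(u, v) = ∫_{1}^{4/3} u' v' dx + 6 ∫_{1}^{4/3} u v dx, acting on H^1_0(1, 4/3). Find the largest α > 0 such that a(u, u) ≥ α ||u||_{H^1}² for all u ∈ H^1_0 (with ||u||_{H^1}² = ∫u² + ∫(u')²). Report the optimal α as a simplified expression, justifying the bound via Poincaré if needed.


α = 1

Coercivity of a(·,·) on H^1_0(1, 4/3) means a(u, u) ≥ α ||u||_{H^1}² for every u ∈ H^1_0.
The interval has length L = 1/3, and Poincaré/coercivity depend only on L. Here a(u, u) = ∫(u')² + (6)·∫u².
Here c = 6 ≥ 1, so a(u,u) = ∫(u')² + c∫u² ≥ ∫(u')² + ∫u² = ||u||_{H^1}², i.e. α = 1 works. No larger α is possible: a(u,u) ≥ α||u||_{H^1}² means (1−α)∫(u')² ≥ (α−c)∫u², and for the modes u_n = sin(nπ(x−x₀)/L) (x₀ the left endpoint) one has ∫u_n²/∫(u_n')² = (L/(nπ))² → 0, so a(u_n,u_n)/||u_n||_{H^1}² → 1. Hence the optimal constant is α = 1.
Therefore α = 1.


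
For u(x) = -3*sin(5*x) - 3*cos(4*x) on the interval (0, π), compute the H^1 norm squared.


||u||_{H^1(0,π)}^2 = 340 + 387*π/2

u'(x) = 12*sin(4*x) - 15*cos(5*x).
Expand u² and (u')² and integrate term by term on (0, π), using: for integers n ≥ 1, ∫_0^π sin²(nx) dx = ∫_0^π cos²(nx) dx = π/2; for n ≠ n', ∫_0^π sin(nx)sin(n'x) dx = ∫_0^π cos(nx)cos(n'x) dx = 0; and by product-to-sum, ∫_0^π sin(nx)cos(n'x) dx = ½∫_0^π [sin((n+n')x) + sin((n−n')x)] dx, which is 0 when n+n' is even and 2n/(n²−n'²) when n+n' is odd (it need not vanish on (0, π)).
  u² squared terms: (-3)²·∫cos(4x)² dx = 9·π/2 = 9*π/2;  (-3)²·∫sin(5x)² dx = 9·π/2 = 9*π/2.
  u² cross terms: 2·(-3)·(-3)·∫cos(4x)·sin(5x) dx = 18·(10/9) = 20.
  So ∫_0^π u² dx = 9*π/2 + 9*π/2 + 20 = 20 + 9*π.
  (u')² squared terms: (-15)²·∫cos(5x)² dx = 225·π/2 = 225*π/2;  (12)²·∫sin(4x)² dx = 144·π/2 = 72*π.
  (u')² cross terms: 2·(-15)·(12)·∫cos(5x)·sin(4x) dx = -360·(-8/9) = 320.
  So ∫_0^π (u')² dx = 225*π/2 + 72*π + 320 = 320 + 369*π/2.
||u||_{H^1}^2 = (20 + 9*π) + (320 + 369*π/2) = 340 + 387*π/2.


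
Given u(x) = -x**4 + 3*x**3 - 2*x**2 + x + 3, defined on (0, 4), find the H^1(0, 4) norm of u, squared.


||u||_{H^1}^2 = 2959304/315

The H^1 norm (squared) on an interval (0, L) is
  ||u||_{H^1}^2 = ∫_0^L u(x)^2 dx + ∫_0^L u'(x)^2 dx.
Compute u'(x) = -4*x**3 + 9*x**2 - 4*x + 1.
Then u(x)^2 = x**8 - 6*x**7 + 13*x**6 - 14*x**5 + 4*x**4 + 14*x**3 - 11*x**2 + 6*x + 9 and u'(x)^2 = 16*x**6 - 72*x**5 + 113*x**4 - 80*x**3 + 34*x**2 - 8*x + 1.
Integrate each monomial from 0 to 4 using ∫_0^4 c·x^n dx = c·4^(n+1)/(n+1):
  ∫_0^4 u(x)^2 dx = ∫_0^4 (x^8 - 6*x^7 + 13*x^6 - 14*x^5 + 4*x^4 + 14*x^3 - 11*x^2 + 6*x + 9) dx. Term by term:
    ∫_0^4 x^8 dx = 262144/9;  ∫_0^4 -6*x^7 dx = -49152;  ∫_0^4 13*x^6 dx = 212992/7;
    ∫_0^4 -14*x^5 dx = -28672/3;  ∫_0^4 4*x^4 dx = 4096/5;  ∫_0^4 14*x^3 dx = 896;
    ∫_0^4 -11*x^2 dx = -704/3;  ∫_0^4 6*x dx = 48;  ∫_0^4 9 dx = 36.
  Sum: 262144/9 − 49152 + 212992/7 − 28672/3 + 4096/5 + 896 − 704/3 + 48 + 36 = 759068/315.
  ∫_0^4 u'(x)^2 dx = ∫_0^4 (16*x^6 - 72*x^5 + 113*x^4 - 80*x^3 + 34*x^2 - 8*x + 1) dx. Term by term:
    ∫_0^4 16*x^6 dx = 262144/7;  ∫_0^4 -72*x^5 dx = -49152;  ∫_0^4 113*x^4 dx = 115712/5;
    ∫_0^4 -80*x^3 dx = -5120;  ∫_0^4 34*x^2 dx = 2176/3;  ∫_0^4 -8*x dx = -64;
    ∫_0^4 1 dx = 4.
  Sum: 262144/7 − 49152 + 115712/5 − 5120 + 2176/3 − 64 + 4 = 733412/105.
Adding: ||u||_{H^1}^2 = 759068/315 + 733412/105 = 2959304/315.


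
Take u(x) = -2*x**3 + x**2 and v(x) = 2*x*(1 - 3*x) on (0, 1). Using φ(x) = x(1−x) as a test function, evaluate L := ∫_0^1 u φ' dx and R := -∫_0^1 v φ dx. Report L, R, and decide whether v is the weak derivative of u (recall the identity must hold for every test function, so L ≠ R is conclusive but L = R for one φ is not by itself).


LHS = 2/15, RHS = 2/15. Yes, v = u' weakly.

u(x) = -2*x**3 + x**2, classical derivative u'(x) = -6*x**2 + 2*x.
φ(x) = x(1−x), so φ'(x) = 1 - 2*x.
Note φ(0) = φ(1) = 0, so the boundary term u·φ vanishes.
LHS = ∫_0^1 u(x) φ'(x) dx = ∫_0^1 (4*x^4 - 4*x^3 + x^2) dx. Term by term:
  ∫_0^1 4*x^4 dx = 4/5;  ∫_0^1 -4*x^3 dx = -1;  ∫_0^1 x^2 dx = 1/3.
Sum: 4/5 − 1 + 1/3 = 2/15.
So LHS = 2/15.
∫_0^1 v(x) φ(x) dx = ∫_0^1 (6*x^4 - 8*x^3 + 2*x^2) dx. Term by term:
  ∫_0^1 6*x^4 dx = 6/5;  ∫_0^1 -8*x^3 dx = -2;  ∫_0^1 2*x^2 dx = 2/3.
Sum: 6/5 − 2 + 2/3 = -2/15.
So RHS = -∫_0^1 v(x) φ(x) dx = 2/15.
LHS = RHS, so the identity holds for this test φ.
Moreover u is smooth here and v(x) = u'(x) = -6*x**2 + 2*x pointwise, so the identity holds for every test function. Hence v is the weak derivative of u.


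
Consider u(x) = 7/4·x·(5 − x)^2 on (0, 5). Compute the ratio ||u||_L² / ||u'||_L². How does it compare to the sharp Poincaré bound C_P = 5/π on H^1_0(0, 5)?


||u||_L² / ||u'||_L² = 5*sqrt(14)/14 < C_P = 5/π.

u(x) = 7/4·x·(5 − x)^2, so u'(x) = 21*x^2/4 - 35*x + 175/4.
u(x) = 7/4·x·(5 − x)^2 vanishes at x = 0 and x = 5, so u ∈ H^1_0(0, 5). Differentiate via the product rule and integrate the resulting polynomials term by term.
  ∫_0^5 u² dx = ∫_0^5 (49*x^6/16 - 245*x^5/4 + 3675*x^4/8 - 6125*x^3/4 + 30625*x^2/16) dx. Term by term:
    ∫_0^5 49*x^6/16 dx = 546875/16;  ∫_0^5 -245*x^5/4 dx = -3828125/24;  ∫_0^5 3675*x^4/8 dx = 2296875/8;
    ∫_0^5 -6125*x^3/4 dx = -3828125/16;  ∫_0^5 30625*x^2/16 dx = 3828125/48.
  Sum: 546875/16 − 3828125/24 + 2296875/8 − 3828125/16 + 3828125/48 = 109375/48.
  ∫_0^5 (u')² dx = ∫_0^5 (441*x^4/16 - 735*x^3/2 + 13475*x^2/8 - 6125*x/2 + 30625/16) dx. Term by term:
    ∫_0^5 441*x^4/16 dx = 275625/16;  ∫_0^5 -735*x^3/2 dx = -459375/8;  ∫_0^5 13475*x^2/8 dx = 1684375/24;
    ∫_0^5 -6125*x/2 dx = -153125/4;  ∫_0^5 30625/16 dx = 153125/16.
  Sum: 275625/16 − 459375/8 + 1684375/24 − 153125/4 + 153125/16 = 30625/24.
∫_0^5 u² dx = 109375/48, so ||u||_L² = 125*sqrt(21)/12.
∫_0^5 (u')² dx = 30625/24, so ||u'||_L² = 175*sqrt(6)/12.
Ratio ||u||_L² / ||u'||_L² = 5*sqrt(14)/14.
Sharp Poincaré constant on H^1_0(0, 5) is C_P = L/π = 5/π, achieved by sin(π/5·x).
A polynomial bump cannot attain the sharp Poincaré constant (only the first sine eigenfunction does), so the ratio is strictly less than C_P, consistent with ||u||_L² ≤ C_P ||u'||_L².


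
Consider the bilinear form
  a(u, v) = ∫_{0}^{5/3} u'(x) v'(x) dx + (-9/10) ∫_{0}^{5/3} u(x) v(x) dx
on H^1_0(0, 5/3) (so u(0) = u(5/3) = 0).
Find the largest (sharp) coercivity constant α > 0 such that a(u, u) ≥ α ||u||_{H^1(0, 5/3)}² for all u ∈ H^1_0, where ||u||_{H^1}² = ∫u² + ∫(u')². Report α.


α = 9*(-5 + 2*π^2)/(2*(25 + 9*π^2))

Coercivity of a(·,·) on H^1_0(0, 5/3) means a(u, u) ≥ α ||u||_{H^1}² for every u ∈ H^1_0.
The interval has length L = 5/3, and Poincaré/coercivity depend only on L. Here a(u, u) = ∫(u')² + (-9/10)·∫u².
Here c = -9/10 < 0 with |c| < (π/L)² = 9*π^2/25, so coercivity still holds. The condition a(u,u) ≥ α||u||_{H^1}² reads (1−α)∫(u')² ≥ (α−c)∫u². Any admissible α is ≤ 1 (rapidly oscillating u have ∫u²/∫(u')² → 0), and α = 1 would force 0 ≥ (1−c)∫u², impossible since c < 1; so 1−α > 0. By the sharp Poincaré inequality on H^1_0 of an interval of length L, ∫(u')² ≥ (π/L)²∫u² with equality for the first sine mode sin(π(x−x₀)/L) (x₀ the left endpoint), so the inequality holds for all u iff (1−α)(π/L)² ≥ α − c, i.e. α ≤ ((π/L)² + c)/((π/L)² + 1) = (1 + c(L/π)²)/(1 + (L/π)²). (Direct route, valid since c ≤ 0: Poincaré gives c∫u² ≥ c(L/π)²∫(u')², so a(u,u) ≥ (1 + c(L/π)²)∫(u')², while ||u||_{H^1}² ≤ (1 + (L/π)²)∫(u')²; dividing yields the same α.) With (π/L)² = 9*π^2/25 and c = -9/10, the largest admissible constant is α = ((π/L)² + c)/((π/L)² + 1).
Simplifying, α = 9*(-5 + 2*π^2)/(2*(25 + 9*π^2)).


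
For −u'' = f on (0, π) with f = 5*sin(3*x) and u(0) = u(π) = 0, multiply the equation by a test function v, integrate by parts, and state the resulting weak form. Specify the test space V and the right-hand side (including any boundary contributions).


V = H^1_0(0, π) (so v(0) = v(π) = 0); weak form: ∫_0^π u'v' dx = ∫_0^π (5*sin(3*x)) v dx for all v ∈ V.

Multiply both sides by a test function v and integrate from 0 to π:
  ∫_0^π −u''(x) v(x) dx = ∫_0^π f(x) v(x) dx.
Integrate the LHS by parts once:
  ∫_0^π −u'' v dx = −[u'(x) v(x)]_0^π + ∫_0^π u'(x) v'(x) dx.
Thus ∫_0^π u'(x) v'(x) dx = ∫_0^π f(x) v(x) dx + [u'(x) v(x)]_0^π.
Choose V so that boundary terms are either known or forced to vanish.
u is Dirichlet: u(0) = u(π) = 0. Let V = H^1_0(0, π); then v(0) = v(π) = 0, and [u' v]_0^π = 0.
Weak formulation: find u (satisfying any essential BC) such that ∫_0^π u'(x) v'(x) dx = ∫_0^π f v dx for all v ∈ V.
Substituting f(x) = 5*sin(3*x), the right-hand side is ∫_0^π (5*sin(3*x)) v dx.


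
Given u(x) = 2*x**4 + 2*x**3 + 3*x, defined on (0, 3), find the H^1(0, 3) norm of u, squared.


||u||_{H^1}^2 = 1869453/35

The H^1 norm (squared) on an interval (0, L) is
  ||u||_{H^1}^2 = ∫_0^L u(x)^2 dx + ∫_0^L u'(x)^2 dx.
Compute u'(x) = 8*x**3 + 6*x**2 + 3.
Then u(x)^2 = 4*x**8 + 8*x**7 + 4*x**6 + 12*x**5 + 12*x**4 + 9*x**2 and u'(x)^2 = 64*x**6 + 96*x**5 + 36*x**4 + 48*x**3 + 36*x**2 + 9.
Integrate each monomial from 0 to 3 using ∫_0^3 c·x^n dx = c·3^(n+1)/(n+1):
  ∫_0^3 u(x)^2 dx = ∫_0^3 (4*x^8 + 8*x^7 + 4*x^6 + 12*x^5 + 12*x^4 + 9*x^2) dx. Term by term:
    ∫_0^3 4*x^8 dx = 8748;  ∫_0^3 8*x^7 dx = 6561;  ∫_0^3 4*x^6 dx = 8748/7;
    ∫_0^3 12*x^5 dx = 1458;  ∫_0^3 12*x^4 dx = 2916/5;  ∫_0^3 9*x^2 dx = 81.
  Sum: 8748 + 6561 + 8748/7 + 1458 + 2916/5 + 81 = 653832/35.
  ∫_0^3 u'(x)^2 dx = ∫_0^3 (64*x^6 + 96*x^5 + 36*x^4 + 48*x^3 + 36*x^2 + 9) dx. Term by term:
    ∫_0^3 64*x^6 dx = 139968/7;  ∫_0^3 96*x^5 dx = 11664;  ∫_0^3 36*x^4 dx = 8748/5;
    ∫_0^3 48*x^3 dx = 972;  ∫_0^3 36*x^2 dx = 324;  ∫_0^3 9 dx = 27.
  Sum: 139968/7 + 11664 + 8748/5 + 972 + 324 + 27 = 1215621/35.
Adding: ||u||_{H^1}^2 = 653832/35 + 1215621/35 = 1869453/35.


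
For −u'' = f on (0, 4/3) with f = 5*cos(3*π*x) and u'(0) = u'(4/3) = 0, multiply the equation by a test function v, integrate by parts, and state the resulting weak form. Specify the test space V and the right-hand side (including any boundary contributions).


V = H^1(0, 4/3) (no boundary constraint on v; u is determined up to an additive constant); weak form: ∫_0^4/3 u'v' dx = ∫_0^4/3 (5*cos(3*π*x)) v dx for all v ∈ V.

Multiply both sides by a test function v and integrate from 0 to 4/3:
  ∫_0^4/3 −u''(x) v(x) dx = ∫_0^4/3 f(x) v(x) dx.
Integrate the LHS by parts once:
  ∫_0^4/3 −u'' v dx = −[u'(x) v(x)]_0^4/3 + ∫_0^4/3 u'(x) v'(x) dx.
Thus ∫_0^4/3 u'(x) v'(x) dx = ∫_0^4/3 f(x) v(x) dx + [u'(x) v(x)]_0^4/3.
Choose V so that boundary terms are either known or forced to vanish.
u has homogeneous Neumann: u'(0) = u'(4/3) = 0. So [u' v]_0^4/3 = 0·v(4/3) − 0·v(0) = 0 for any v; take V = H^1(0, 4/3).
Weak formulation: find u (satisfying any essential BC) such that ∫_0^4/3 u'(x) v'(x) dx = ∫_0^4/3 f v dx for all v ∈ V (homogeneous Neumann, so boundary terms vanish).
Substituting f(x) = 5*cos(3*π*x), the right-hand side is ∫_0^4/3 (5*cos(3*π*x)) v dx.
Compatibility check (pure Neumann): taking v ≡ 1 ∈ V gives 0 = ∫_0^4/3 f dx + (0) − (0), i.e. ∫_0^4/3 f dx must equal u'(0) − u'(4/3) = 0. Indeed ∫_0^4/3 (5*cos(3*π*x)) dx = 0, so the data are compatible. The solution is then unique only up to an additive constant (fix it e.g. by requiring ∫_0^4/3 u dx = 0).


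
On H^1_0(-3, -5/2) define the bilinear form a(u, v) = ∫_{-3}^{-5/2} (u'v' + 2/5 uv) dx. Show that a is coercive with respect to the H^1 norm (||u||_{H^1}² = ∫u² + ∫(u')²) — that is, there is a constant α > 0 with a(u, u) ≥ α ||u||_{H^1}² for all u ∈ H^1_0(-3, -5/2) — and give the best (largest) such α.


α = 2*(1 + 10*π^2)/(5*(1 + 4*π^2))

Coercivity of a(·,·) on H^1_0(-3, -5/2) means a(u, u) ≥ α ||u||_{H^1}² for every u ∈ H^1_0.
The interval has length L = 1/2, and Poincaré/coercivity depend only on L. Here a(u, u) = ∫(u')² + (2/5)·∫u².
Here 0 < c = 2/5 < 1. The condition a(u,u) ≥ α||u||_{H^1}² reads (1−α)∫(u')² ≥ (α−c)∫u². Any admissible α is ≤ 1 (rapidly oscillating u have ∫u²/∫(u')² → 0), and α = 1 would force 0 ≥ (1−c)∫u², impossible since c < 1; so 1−α > 0. By the sharp Poincaré inequality on H^1_0 of an interval of length L, ∫(u')² ≥ (π/L)²∫u² with equality for the first sine mode sin(π(x−x₀)/L) (x₀ the left endpoint), so the inequality holds for all u iff (1−α)(π/L)² ≥ α − c, i.e. α ≤ ((π/L)² + c)/((π/L)² + 1) = (1 + c(L/π)²)/(1 + (L/π)²). With (π/L)² = 4*π^2 and c = 2/5, the largest admissible constant is α = ((π/L)² + c)/((π/L)² + 1).
Simplifying, α = 2*(1 + 10*π^2)/(5*(1 + 4*π^2)).


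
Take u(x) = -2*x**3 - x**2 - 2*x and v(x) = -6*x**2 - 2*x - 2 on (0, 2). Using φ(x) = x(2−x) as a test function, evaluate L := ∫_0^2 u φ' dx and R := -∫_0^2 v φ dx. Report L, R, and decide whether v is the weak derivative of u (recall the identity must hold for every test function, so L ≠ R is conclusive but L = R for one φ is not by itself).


LHS = 224/15, RHS = 224/15. Yes, v = u' weakly.

u(x) = -2*x**3 - x**2 - 2*x, classical derivative u'(x) = -6*x**2 - 2*x - 2.
φ(x) = x(2−x), so φ'(x) = 2 - 2*x.
Note φ(0) = φ(2) = 0, so the boundary term u·φ vanishes.
LHS = ∫_0^2 u(x) φ'(x) dx = ∫_0^2 (4*x^4 - 2*x^3 + 2*x^2 - 4*x) dx. Term by term:
  ∫_0^2 4*x^4 dx = 128/5;  ∫_0^2 -2*x^3 dx = -8;  ∫_0^2 2*x^2 dx = 16/3;
  ∫_0^2 -4*x dx = -8.
Sum: 128/5 − 8 + 16/3 − 8 = 224/15.
So LHS = 224/15.
∫_0^2 v(x) φ(x) dx = ∫_0^2 (6*x^4 - 10*x^3 - 2*x^2 - 4*x) dx. Term by term:
  ∫_0^2 6*x^4 dx = 192/5;  ∫_0^2 -10*x^3 dx = -40;  ∫_0^2 -2*x^2 dx = -16/3;
  ∫_0^2 -4*x dx = -8.
Sum: 192/5 − 40 − 16/3 − 8 = -224/15.
So RHS = -∫_0^2 v(x) φ(x) dx = 224/15.
LHS = RHS, so the identity holds for this test φ.
Moreover u is smooth here and v(x) = u'(x) = -6*x**2 - 2*x - 2 pointwise, so the identity holds for every test function. Hence v is the weak derivative of u.


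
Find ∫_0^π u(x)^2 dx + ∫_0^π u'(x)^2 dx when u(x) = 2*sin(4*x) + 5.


||u||_{H^1(0,π)}^2 = 59*π

u'(x) = 8*cos(4*x).
Expand u² and (u')² and integrate term by term on (0, π), using: for integers n ≥ 1, ∫_0^π sin²(nx) dx = ∫_0^π cos²(nx) dx = π/2; for n ≠ n', ∫_0^π sin(nx)sin(n'x) dx = ∫_0^π cos(nx)cos(n'x) dx = 0; and by product-to-sum, ∫_0^π sin(nx)cos(n'x) dx = ½∫_0^π [sin((n+n')x) + sin((n−n')x)] dx, which is 0 when n+n' is even and 2n/(n²−n'²) when n+n' is odd (it need not vanish on (0, π)). For the constant mode: ∫_0^π 1 dx = π, ∫_0^π cos(nx) dx = 0, ∫_0^π sin(nx) dx = (1−(−1)^n)/n.
  u² squared terms: (5)²·∫1 dx = 25·π = 25*π;  (2)²·∫sin(4x)² dx = 4·π/2 = 2*π.
  u² cross terms: 2·(5)·(2)·∫1·sin(4x) dx = 20·(0) = 0.
  So ∫_0^π u² dx = 25*π + 2*π + 0 = 27*π.
  (u')² squared terms: (8)²·∫cos(4x)² dx = 64·π/2 = 32*π.
  So ∫_0^π (u')² dx = 32*π.
||u||_{H^1}^2 = (27*π) + (32*π) = 59*π.


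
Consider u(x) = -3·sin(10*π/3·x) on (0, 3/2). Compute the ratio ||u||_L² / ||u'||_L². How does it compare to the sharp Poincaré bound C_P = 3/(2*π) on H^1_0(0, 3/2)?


||u||_L² / ||u'||_L² = 3/(10*π) < C_P = 3/(2*π).

u(x) = -3·sin(10*π/3·x), so u'(x) = -10*π*cos(10*π*x/3).
Writing u(x) = A·sin(kπx/L) with A = -3 and k = 5, use ∫_0^L sin²(kπx/L) dx = L/2 and ∫_0^L cos²(kπx/L) dx = L/2.
u² = 9·sin²(10*π/3·x) and (u')² = 100*π^2·cos²(10*π/3·x), and each of sin², cos² integrates to L/2 = 3/4 over (0, 3/2).
∫_0^3/2 u² dx = 27/4, so ||u||_L² = 3*sqrt(3)/2.
∫_0^3/2 (u')² dx = 75*π^2, so ||u'||_L² = 5*sqrt(3)*π.
Ratio ||u||_L² / ||u'||_L² = 3/(10*π).
Sharp Poincaré constant on H^1_0(0, 3/2) is C_P = L/π = 3/(2*π), achieved by sin(2*π/3·x).
This is the k = 5 harmonic; the ratio L/(kπ) is strictly less than C_P = L/π, consistent with the sharp inequality ||u||_L² ≤ C_P ||u'||_L².


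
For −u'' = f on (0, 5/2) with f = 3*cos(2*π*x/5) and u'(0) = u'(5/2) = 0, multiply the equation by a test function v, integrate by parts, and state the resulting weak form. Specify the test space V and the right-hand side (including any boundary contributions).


V = H^1(0, 5/2) (no boundary constraint on v; u is determined up to an additive constant); weak form: ∫_0^5/2 u'v' dx = ∫_0^5/2 (3*cos(2*π*x/5)) v dx for all v ∈ V.

Multiply both sides by a test function v and integrate from 0 to 5/2:
  ∫_0^5/2 −u''(x) v(x) dx = ∫_0^5/2 f(x) v(x) dx.
Integrate the LHS by parts once:
  ∫_0^5/2 −u'' v dx = −[u'(x) v(x)]_0^5/2 + ∫_0^5/2 u'(x) v'(x) dx.
Thus ∫_0^5/2 u'(x) v'(x) dx = ∫_0^5/2 f(x) v(x) dx + [u'(x) v(x)]_0^5/2.
Choose V so that boundary terms are either known or forced to vanish.
u has homogeneous Neumann: u'(0) = u'(5/2) = 0. So [u' v]_0^5/2 = 0·v(5/2) − 0·v(0) = 0 for any v; take V = H^1(0, 5/2).
Weak formulation: find u (satisfying any essential BC) such that ∫_0^5/2 u'(x) v'(x) dx = ∫_0^5/2 f v dx for all v ∈ V (homogeneous Neumann, so boundary terms vanish).
Substituting f(x) = 3*cos(2*π*x/5), the right-hand side is ∫_0^5/2 (3*cos(2*π*x/5)) v dx.
Compatibility check (pure Neumann): taking v ≡ 1 ∈ V gives 0 = ∫_0^5/2 f dx + (0) − (0), i.e. ∫_0^5/2 f dx must equal u'(0) − u'(5/2) = 0. Indeed ∫_0^5/2 (3*cos(2*π*x/5)) dx = 0, so the data are compatible. The solution is then unique only up to an additive constant (fix it e.g. by requiring ∫_0^5/2 u dx = 0).


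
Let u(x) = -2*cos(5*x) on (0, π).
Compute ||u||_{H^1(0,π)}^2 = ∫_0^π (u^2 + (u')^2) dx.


||u||_{H^1(0,π)}^2 = 52*π

u'(x) = 10*sin(5*x).
Expand u² and (u')² and integrate term by term on (0, π), using: for integers n ≥ 1, ∫_0^π sin²(nx) dx = ∫_0^π cos²(nx) dx = π/2; for n ≠ n', ∫_0^π sin(nx)sin(n'x) dx = ∫_0^π cos(nx)cos(n'x) dx = 0; and by product-to-sum, ∫_0^π sin(nx)cos(n'x) dx = ½∫_0^π [sin((n+n')x) + sin((n−n')x)] dx, which is 0 when n+n' is even and 2n/(n²−n'²) when n+n' is odd (it need not vanish on (0, π)).
  u² squared terms: (-2)²·∫cos(5x)² dx = 4·π/2 = 2*π.
  So ∫_0^π u² dx = 2*π.
  (u')² squared terms: (10)²·∫sin(5x)² dx = 100·π/2 = 50*π.
  So ∫_0^π (u')² dx = 50*π.
||u||_{H^1}^2 = (2*π) + (50*π) = 52*π.


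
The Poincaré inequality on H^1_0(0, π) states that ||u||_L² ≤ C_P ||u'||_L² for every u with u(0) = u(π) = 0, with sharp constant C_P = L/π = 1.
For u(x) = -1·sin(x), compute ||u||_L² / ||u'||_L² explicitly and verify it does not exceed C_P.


||u||_L² / ||u'||_L² = 1 = C_P.

u(x) = -1·sin(x), so u'(x) = -cos(x).
Writing u(x) = A·sin(kπx/L) with A = -1 and k = 1, use ∫_0^L sin²(kπx/L) dx = L/2 and ∫_0^L cos²(kπx/L) dx = L/2.
u² = 1·sin²(x) and (u')² = 1·cos²(x), and each of sin², cos² integrates to L/2 = π/2 over (0, π).
∫_0^π u² dx = π/2, so ||u||_L² = sqrt(2)*sqrt(π)/2.
∫_0^π (u')² dx = π/2, so ||u'||_L² = sqrt(2)*sqrt(π)/2.
Ratio ||u||_L² / ||u'||_L² = 1.
Sharp Poincaré constant on H^1_0(0, π) is C_P = L/π = 1, achieved by sin(x).
This is the k = 1 eigenfunction (up to amplitude), so the ratio equals the sharp Poincaré constant exactly.


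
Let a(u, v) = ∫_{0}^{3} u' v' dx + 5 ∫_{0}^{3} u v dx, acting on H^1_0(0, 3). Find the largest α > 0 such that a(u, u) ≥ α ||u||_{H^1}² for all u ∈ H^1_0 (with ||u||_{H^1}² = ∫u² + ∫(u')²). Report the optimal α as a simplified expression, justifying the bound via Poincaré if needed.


α = 1

Coercivity of a(·,·) on H^1_0(0, 3) means a(u, u) ≥ α ||u||_{H^1}² for every u ∈ H^1_0.
The interval has length L = 3, and Poincaré/coercivity depend only on L. Here a(u, u) = ∫(u')² + (5)·∫u².
Here c = 5 ≥ 1, so a(u,u) = ∫(u')² + c∫u² ≥ ∫(u')² + ∫u² = ||u||_{H^1}², i.e. α = 1 works. No larger α is possible: a(u,u) ≥ α||u||_{H^1}² means (1−α)∫(u')² ≥ (α−c)∫u², and for the modes u_n = sin(nπ(x−x₀)/L) (x₀ the left endpoint) one has ∫u_n²/∫(u_n')² = (L/(nπ))² → 0, so a(u_n,u_n)/||u_n||_{H^1}² → 1. Hence the optimal constant is α = 1.
Therefore α = 1.


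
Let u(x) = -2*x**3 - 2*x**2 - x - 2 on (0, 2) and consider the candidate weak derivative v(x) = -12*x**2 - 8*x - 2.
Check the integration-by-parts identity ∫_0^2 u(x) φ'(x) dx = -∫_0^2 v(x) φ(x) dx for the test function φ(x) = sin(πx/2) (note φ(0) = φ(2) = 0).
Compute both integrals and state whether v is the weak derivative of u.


LHS = -192/π^3 + 68/π, RHS = -384/π^3 + 136/π. No, v is not the weak derivative of u.

u(x) = -2*x**3 - 2*x**2 - x - 2, classical derivative u'(x) = -6*x**2 - 4*x - 1.
φ(x) = sin(πx/2), so φ'(x) = π*cos(π*x/2)/2.
Note φ(0) = φ(2) = 0, so the boundary term u·φ vanishes.
LHS = ∫_0^2 u(x) φ'(x) dx = ∫_0^2 (-π*x^3*cos(π*x/2) - π*x^2*cos(π*x/2) - π*x*cos(π*x/2)/2 - π*cos(π*x/2)) dx. Term by term:
  ∫_0^2 -π*cos(π*x/2) dx = 0;  ∫_0^2 -π*x^2*cos(π*x/2) dx = 16/π;  ∫_0^2 -π*x^3*cos(π*x/2) dx = -192/π^3 + 48/π;
  ∫_0^2 -π*x*cos(π*x/2)/2 dx = 4/π.
Sum: 0 + 16/π + -192/π^3 + 48/π + 4/π = -192/π^3 + 68/π.
So LHS = -192/π^3 + 68/π.
∫_0^2 v(x) φ(x) dx = ∫_0^2 (-12*x^2*sin(π*x/2) - 8*x*sin(π*x/2) - 2*sin(π*x/2)) dx. Term by term:
  ∫_0^2 -2*sin(π*x/2) dx = -8/π;  ∫_0^2 -12*x^2*sin(π*x/2) dx = -96/π + 384/π^3;  ∫_0^2 -8*x*sin(π*x/2) dx = -32/π.
Sum: -8/π + -96/π + 384/π^3 − 32/π = -136/π + 384/π^3.
So RHS = -∫_0^2 v(x) φ(x) dx = -384/π^3 + 136/π.
LHS − RHS = -68/π + 192/π^3 ≠ 0, so the identity fails.
(For a valid weak derivative the identity must hold for EVERY test function, in particular this one. The failure shows v is NOT the weak derivative of u.)
Correct weak derivative would be u'(x) = -6*x**2 - 4*x - 1.


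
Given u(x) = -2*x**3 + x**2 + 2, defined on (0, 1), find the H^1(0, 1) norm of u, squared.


||u||_{H^1}^2 = 209/35

The H^1 norm (squared) on an interval (0, L) is
  ||u||_{H^1}^2 = ∫_0^L u(x)^2 dx + ∫_0^L u'(x)^2 dx.
Compute u'(x) = -6*x**2 + 2*x.
Then u(x)^2 = 4*x**6 - 4*x**5 + x**4 - 8*x**3 + 4*x**2 + 4 and u'(x)^2 = 36*x**4 - 24*x**3 + 4*x**2.
Integrate each monomial from 0 to 1 using ∫_0^1 c·x^n dx = c·1^(n+1)/(n+1):
  ∫_0^1 u(x)^2 dx = ∫_0^1 (4*x^6 - 4*x^5 + x^4 - 8*x^3 + 4*x^2 + 4) dx. Term by term:
    ∫_0^1 4*x^6 dx = 4/7;  ∫_0^1 -4*x^5 dx = -2/3;  ∫_0^1 x^4 dx = 1/5;
    ∫_0^1 -8*x^3 dx = -2;  ∫_0^1 4*x^2 dx = 4/3;  ∫_0^1 4 dx = 4.
  Sum: 4/7 − 2/3 + 1/5 − 2 + 4/3 + 4 = 361/105.
  ∫_0^1 u'(x)^2 dx = ∫_0^1 (36*x^4 - 24*x^3 + 4*x^2) dx. Term by term:
    ∫_0^1 36*x^4 dx = 36/5;  ∫_0^1 -24*x^3 dx = -6;  ∫_0^1 4*x^2 dx = 4/3.
  Sum: 36/5 − 6 + 4/3 = 38/15.
Adding: ||u||_{H^1}^2 = 361/105 + 38/15 = 209/35.


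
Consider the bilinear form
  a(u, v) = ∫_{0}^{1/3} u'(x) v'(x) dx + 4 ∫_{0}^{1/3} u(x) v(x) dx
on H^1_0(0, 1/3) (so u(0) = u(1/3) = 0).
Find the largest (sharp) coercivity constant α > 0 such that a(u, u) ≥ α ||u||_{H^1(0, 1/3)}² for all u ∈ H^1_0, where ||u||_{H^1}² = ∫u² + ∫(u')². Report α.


α = 1

Coercivity of a(·,·) on H^1_0(0, 1/3) means a(u, u) ≥ α ||u||_{H^1}² for every u ∈ H^1_0.
The interval has length L = 1/3, and Poincaré/coercivity depend only on L. Here a(u, u) = ∫(u')² + (4)·∫u².
Here c = 4 ≥ 1, so a(u,u) = ∫(u')² + c∫u² ≥ ∫(u')² + ∫u² = ||u||_{H^1}², i.e. α = 1 works. No larger α is possible: a(u,u) ≥ α||u||_{H^1}² means (1−α)∫(u')² ≥ (α−c)∫u², and for the modes u_n = sin(nπ(x−x₀)/L) (x₀ the left endpoint) one has ∫u_n²/∫(u_n')² = (L/(nπ))² → 0, so a(u_n,u_n)/||u_n||_{H^1}² → 1. Hence the optimal constant is α = 1.
Therefore α = 1.


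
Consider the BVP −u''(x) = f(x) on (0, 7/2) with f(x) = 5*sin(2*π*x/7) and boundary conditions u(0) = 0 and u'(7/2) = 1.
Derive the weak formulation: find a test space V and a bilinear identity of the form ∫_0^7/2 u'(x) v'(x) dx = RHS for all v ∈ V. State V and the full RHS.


V = {v ∈ H^1(0, 7/2) : v(0) = 0} (test functions vanish at x = 0 where u is specified); weak form: ∫_0^7/2 u'v' dx = ∫_0^7/2 (5*sin(2*π*x/7)) v dx + v(7/2) for all v ∈ V.

Multiply both sides by a test function v and integrate from 0 to 7/2:
  ∫_0^7/2 −u''(x) v(x) dx = ∫_0^7/2 f(x) v(x) dx.
Integrate the LHS by parts once:
  ∫_0^7/2 −u'' v dx = −[u'(x) v(x)]_0^7/2 + ∫_0^7/2 u'(x) v'(x) dx.
Thus ∫_0^7/2 u'(x) v'(x) dx = ∫_0^7/2 f(x) v(x) dx + [u'(x) v(x)]_0^7/2.
Choose V so that boundary terms are either known or forced to vanish.
Mixed BC: u(0) = 0 (Dirichlet) and u'(7/2) = 1 (Neumann). Define V = {v ∈ H^1(0, 7/2) : v(0) = 0}. Then [u' v]_0^7/2 = u'(7/2)·v(7/2) − u'(0)·0 = v(7/2).
Weak formulation: find u (satisfying any essential BC) such that ∫_0^7/2 u'(x) v'(x) dx = ∫_0^7/2 f v dx + v(7/2) for all v ∈ V (Dirichlet at 0 absorbed into V; Neumann datum at x = 7/2 contributes the boundary term).
Substituting f(x) = 5*sin(2*π*x/7), the right-hand side is ∫_0^7/2 (5*sin(2*π*x/7)) v dx + v(7/2).


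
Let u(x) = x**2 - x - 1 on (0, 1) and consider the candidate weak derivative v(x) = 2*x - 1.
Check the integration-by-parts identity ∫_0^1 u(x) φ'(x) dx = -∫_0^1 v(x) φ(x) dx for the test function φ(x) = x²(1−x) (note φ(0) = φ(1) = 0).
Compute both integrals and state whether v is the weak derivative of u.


LHS = -1/60, RHS = -1/60. Yes, v = u' weakly.

u(x) = x**2 - x - 1, classical derivative u'(x) = 2*x - 1.
φ(x) = x²(1−x), so φ'(x) = x*(2 - 3*x).
Note φ(0) = φ(1) = 0, so the boundary term u·φ vanishes.
LHS = ∫_0^1 u(x) φ'(x) dx = ∫_0^1 (-3*x^4 + 5*x^3 + x^2 - 2*x) dx. Term by term:
  ∫_0^1 -3*x^4 dx = -3/5;  ∫_0^1 5*x^3 dx = 5/4;  ∫_0^1 x^2 dx = 1/3;
  ∫_0^1 -2*x dx = -1.
Sum: -3/5 + 5/4 + 1/3 − 1 = -1/60.
So LHS = -1/60.
∫_0^1 v(x) φ(x) dx = ∫_0^1 (-2*x^4 + 3*x^3 - x^2) dx. Term by term:
  ∫_0^1 -2*x^4 dx = -2/5;  ∫_0^1 3*x^3 dx = 3/4;  ∫_0^1 -x^2 dx = -1/3.
Sum: -2/5 + 3/4 − 1/3 = 1/60.
So RHS = -∫_0^1 v(x) φ(x) dx = -1/60.
LHS = RHS, so the identity holds for this test φ.
Moreover u is smooth here and v(x) = u'(x) = 2*x - 1 pointwise, so the identity holds for every test function. Hence v is the weak derivative of u.


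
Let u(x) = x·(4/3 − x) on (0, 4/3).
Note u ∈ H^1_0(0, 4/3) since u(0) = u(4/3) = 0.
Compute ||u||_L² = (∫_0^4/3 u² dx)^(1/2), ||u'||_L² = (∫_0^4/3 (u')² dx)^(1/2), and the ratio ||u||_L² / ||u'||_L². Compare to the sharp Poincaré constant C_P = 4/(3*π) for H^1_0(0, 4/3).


||u||_L² / ||u'||_L² = 2*sqrt(10)/15 < C_P = 4/(3*π).

u(x) = x·(4/3 − x), so u'(x) = 4/3 - 2*x.
u(x) = x·(4/3 − x) vanishes at x = 0 and x = 4/3, so u ∈ H^1_0(0, 4/3). Differentiate via the product rule and integrate the resulting polynomials term by term.
  ∫_0^4/3 u² dx = ∫_0^4/3 (x^4 - 8*x^3/3 + 16*x^2/9) dx. Term by term:
    ∫_0^4/3 x^4 dx = 1024/1215;  ∫_0^4/3 -8*x^3/3 dx = -512/243;  ∫_0^4/3 16*x^2/9 dx = 1024/729.
  Sum: 1024/1215 − 512/243 + 1024/729 = 512/3645.
  ∫_0^4/3 (u')² dx = ∫_0^4/3 (4*x^2 - 16*x/3 + 16/9) dx. Term by term:
    ∫_0^4/3 4*x^2 dx = 256/81;  ∫_0^4/3 -16*x/3 dx = -128/27;  ∫_0^4/3 16/9 dx = 64/27.
  Sum: 256/81 − 128/27 + 64/27 = 64/81.
∫_0^4/3 u² dx = 512/3645, so ||u||_L² = 16*sqrt(10)/135.
∫_0^4/3 (u')² dx = 64/81, so ||u'||_L² = 8/9.
Ratio ||u||_L² / ||u'||_L² = 2*sqrt(10)/15.
Sharp Poincaré constant on H^1_0(0, 4/3) is C_P = L/π = 4/(3*π), achieved by sin(3*π/4·x).
A polynomial bump cannot attain the sharp Poincaré constant (only the first sine eigenfunction does), so the ratio is strictly less than C_P, consistent with ||u||_L² ≤ C_P ||u'||_L².


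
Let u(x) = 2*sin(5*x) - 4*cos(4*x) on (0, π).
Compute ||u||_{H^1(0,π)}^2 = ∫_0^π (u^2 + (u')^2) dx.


||u||_{H^1(0,π)}^2 = -2720/9 + 188*π

u'(x) = 16*sin(4*x) + 10*cos(5*x).
Expand u² and (u')² and integrate term by term on (0, π), using: for integers n ≥ 1, ∫_0^π sin²(nx) dx = ∫_0^π cos²(nx) dx = π/2; for n ≠ n', ∫_0^π sin(nx)sin(n'x) dx = ∫_0^π cos(nx)cos(n'x) dx = 0; and by product-to-sum, ∫_0^π sin(nx)cos(n'x) dx = ½∫_0^π [sin((n+n')x) + sin((n−n')x)] dx, which is 0 when n+n' is even and 2n/(n²−n'²) when n+n' is odd (it need not vanish on (0, π)).
  u² squared terms: (-4)²·∫cos(4x)² dx = 16·π/2 = 8*π;  (2)²·∫sin(5x)² dx = 4·π/2 = 2*π.
  u² cross terms: 2·(-4)·(2)·∫cos(4x)·sin(5x) dx = -16·(10/9) = -160/9.
  So ∫_0^π u² dx = 8*π + 2*π − 160/9 = -160/9 + 10*π.
  (u')² squared terms: (10)²·∫cos(5x)² dx = 100·π/2 = 50*π;  (16)²·∫sin(4x)² dx = 256·π/2 = 128*π.
  (u')² cross terms: 2·(10)·(16)·∫cos(5x)·sin(4x) dx = 320·(-8/9) = -2560/9.
  So ∫_0^π (u')² dx = 50*π + 128*π − 2560/9 = -2560/9 + 178*π.
||u||_{H^1}^2 = (-160/9 + 10*π) + (-2560/9 + 178*π) = -2720/9 + 188*π.


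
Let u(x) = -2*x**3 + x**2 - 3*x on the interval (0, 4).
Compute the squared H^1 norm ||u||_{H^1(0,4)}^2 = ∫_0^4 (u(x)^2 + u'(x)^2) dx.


||u||_{H^1}^2 = 1651876/105

The H^1 norm (squared) on an interval (0, L) is
  ||u||_{H^1}^2 = ∫_0^L u(x)^2 dx + ∫_0^L u'(x)^2 dx.
Compute u'(x) = -6*x**2 + 2*x - 3.
Then u(x)^2 = 4*x**6 - 4*x**5 + 13*x**4 - 6*x**3 + 9*x**2 and u'(x)^2 = 36*x**4 - 24*x**3 + 40*x**2 - 12*x + 9.
Integrate each monomial from 0 to 4 using ∫_0^4 c·x^n dx = c·4^(n+1)/(n+1):
  ∫_0^4 u(x)^2 dx = ∫_0^4 (4*x^6 - 4*x^5 + 13*x^4 - 6*x^3 + 9*x^2) dx. Term by term:
    ∫_0^4 4*x^6 dx = 65536/7;  ∫_0^4 -4*x^5 dx = -8192/3;  ∫_0^4 13*x^4 dx = 13312/5;
    ∫_0^4 -6*x^3 dx = -384;  ∫_0^4 9*x^2 dx = 192.
  Sum: 65536/7 − 8192/3 + 13312/5 − 384 + 192 = 955712/105.
  ∫_0^4 u'(x)^2 dx = ∫_0^4 (36*x^4 - 24*x^3 + 40*x^2 - 12*x + 9) dx. Term by term:
    ∫_0^4 36*x^4 dx = 36864/5;  ∫_0^4 -24*x^3 dx = -1536;  ∫_0^4 40*x^2 dx = 2560/3;
    ∫_0^4 -12*x dx = -96;  ∫_0^4 9 dx = 36.
  Sum: 36864/5 − 1536 + 2560/3 − 96 + 36 = 99452/15.
Adding: ||u||_{H^1}^2 = 955712/105 + 99452/15 = 1651876/105.


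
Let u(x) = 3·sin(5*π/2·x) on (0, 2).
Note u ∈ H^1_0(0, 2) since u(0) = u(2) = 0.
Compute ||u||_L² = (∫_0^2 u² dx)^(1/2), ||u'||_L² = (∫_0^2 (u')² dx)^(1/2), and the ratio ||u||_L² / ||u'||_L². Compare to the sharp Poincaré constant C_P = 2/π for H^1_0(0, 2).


||u||_L² / ||u'||_L² = 2/(5*π) < C_P = 2/π.

u(x) = 3·sin(5*π/2·x), so u'(x) = 15*π*cos(5*π*x/2)/2.
Writing u(x) = A·sin(kπx/L) with A = 3 and k = 5, use ∫_0^L sin²(kπx/L) dx = L/2 and ∫_0^L cos²(kπx/L) dx = L/2.
u² = 9·sin²(5*π/2·x) and (u')² = 225*π^2/4·cos²(5*π/2·x), and each of sin², cos² integrates to L/2 = 1 over (0, 2).
∫_0^2 u² dx = 9, so ||u||_L² = 3.
∫_0^2 (u')² dx = 225*π^2/4, so ||u'||_L² = 15*π/2.
Ratio ||u||_L² / ||u'||_L² = 2/(5*π).
Sharp Poincaré constant on H^1_0(0, 2) is C_P = L/π = 2/π, achieved by sin(π/2·x).
This is the k = 5 harmonic; the ratio L/(kπ) is strictly less than C_P = L/π, consistent with the sharp inequality ||u||_L² ≤ C_P ||u'||_L².


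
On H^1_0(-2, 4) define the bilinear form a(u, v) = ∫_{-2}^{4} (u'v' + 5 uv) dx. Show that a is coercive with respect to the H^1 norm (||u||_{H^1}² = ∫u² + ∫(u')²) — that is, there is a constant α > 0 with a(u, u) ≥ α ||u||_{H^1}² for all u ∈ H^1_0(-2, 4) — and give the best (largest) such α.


α = 1

Coercivity of a(·,·) on H^1_0(-2, 4) means a(u, u) ≥ α ||u||_{H^1}² for every u ∈ H^1_0.
The interval has length L = 6, and Poincaré/coercivity depend only on L. Here a(u, u) = ∫(u')² + (5)·∫u².
Here c = 5 ≥ 1, so a(u,u) = ∫(u')² + c∫u² ≥ ∫(u')² + ∫u² = ||u||_{H^1}², i.e. α = 1 works. No larger α is possible: a(u,u) ≥ α||u||_{H^1}² means (1−α)∫(u')² ≥ (α−c)∫u², and for the modes u_n = sin(nπ(x−x₀)/L) (x₀ the left endpoint) one has ∫u_n²/∫(u_n')² = (L/(nπ))² → 0, so a(u_n,u_n)/||u_n||_{H^1}² → 1. Hence the optimal constant is α = 1.
Therefore α = 1.


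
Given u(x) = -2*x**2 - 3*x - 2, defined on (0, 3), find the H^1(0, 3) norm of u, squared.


||u||_{H^1}^2 = 4677/5

The H^1 norm (squared) on an interval (0, L) is
  ||u||_{H^1}^2 = ∫_0^L u(x)^2 dx + ∫_0^L u'(x)^2 dx.
Compute u'(x) = -4*x - 3.
Then u(x)^2 = 4*x**4 + 12*x**3 + 17*x**2 + 12*x + 4 and u'(x)^2 = 16*x**2 + 24*x + 9.
Integrate each monomial from 0 to 3 using ∫_0^3 c·x^n dx = c·3^(n+1)/(n+1):
  ∫_0^3 u(x)^2 dx = ∫_0^3 (4*x^4 + 12*x^3 + 17*x^2 + 12*x + 4) dx. Term by term:
    ∫_0^3 4*x^4 dx = 972/5;  ∫_0^3 12*x^3 dx = 243;  ∫_0^3 17*x^2 dx = 153;
    ∫_0^3 12*x dx = 54;  ∫_0^3 4 dx = 12.
  Sum: 972/5 + 243 + 153 + 54 + 12 = 3282/5.
  ∫_0^3 u'(x)^2 dx = ∫_0^3 (16*x^2 + 24*x + 9) dx. Term by term:
    ∫_0^3 16*x^2 dx = 144;  ∫_0^3 24*x dx = 108;  ∫_0^3 9 dx = 27.
  Sum: 144 + 108 + 27 = 279.
Adding: ||u||_{H^1}^2 = 3282/5 + 279 = 4677/5.


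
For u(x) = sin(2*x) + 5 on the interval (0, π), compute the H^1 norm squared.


||u||_{H^1(0,π)}^2 = 55*π/2

u'(x) = 2*cos(2*x).
Expand u² and (u')² and integrate term by term on (0, π), using: for integers n ≥ 1, ∫_0^π sin²(nx) dx = ∫_0^π cos²(nx) dx = π/2; for n ≠ n', ∫_0^π sin(nx)sin(n'x) dx = ∫_0^π cos(nx)cos(n'x) dx = 0; and by product-to-sum, ∫_0^π sin(nx)cos(n'x) dx = ½∫_0^π [sin((n+n')x) + sin((n−n')x)] dx, which is 0 when n+n' is even and 2n/(n²−n'²) when n+n' is odd (it need not vanish on (0, π)). For the constant mode: ∫_0^π 1 dx = π, ∫_0^π cos(nx) dx = 0, ∫_0^π sin(nx) dx = (1−(−1)^n)/n.
  u² squared terms: (5)²·∫1 dx = 25·π = 25*π;  (1)²·∫sin(2x)² dx = 1·π/2 = π/2.
  u² cross terms: 2·(5)·(1)·∫1·sin(2x) dx = 10·(0) = 0.
  So ∫_0^π u² dx = 25*π + π/2 + 0 = 51*π/2.
  (u')² squared terms: (2)²·∫cos(2x)² dx = 4·π/2 = 2*π.
  So ∫_0^π (u')² dx = 2*π.
||u||_{H^1}^2 = (51*π/2) + (2*π) = 55*π/2.


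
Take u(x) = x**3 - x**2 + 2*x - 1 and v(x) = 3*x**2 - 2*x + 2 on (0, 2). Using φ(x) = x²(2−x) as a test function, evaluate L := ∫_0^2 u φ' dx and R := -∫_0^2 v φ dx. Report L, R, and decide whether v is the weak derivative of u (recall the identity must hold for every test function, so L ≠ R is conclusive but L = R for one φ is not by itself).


LHS = -88/15, RHS = -88/15. Yes, v = u' weakly.

u(x) = x**3 - x**2 + 2*x - 1, classical derivative u'(x) = 3*x**2 - 2*x + 2.
φ(x) = x²(2−x), so φ'(x) = x*(4 - 3*x).
Note φ(0) = φ(2) = 0, so the boundary term u·φ vanishes.
LHS = ∫_0^2 u(x) φ'(x) dx = ∫_0^2 (-3*x^5 + 7*x^4 - 10*x^3 + 11*x^2 - 4*x) dx. Term by term:
  ∫_0^2 -3*x^5 dx = -32;  ∫_0^2 7*x^4 dx = 224/5;  ∫_0^2 -10*x^3 dx = -40;
  ∫_0^2 11*x^2 dx = 88/3;  ∫_0^2 -4*x dx = -8.
Sum: -32 + 224/5 − 40 + 88/3 − 8 = -88/15.
So LHS = -88/15.
∫_0^2 v(x) φ(x) dx = ∫_0^2 (-3*x^5 + 8*x^4 - 6*x^3 + 4*x^2) dx. Term by term:
  ∫_0^2 -3*x^5 dx = -32;  ∫_0^2 8*x^4 dx = 256/5;  ∫_0^2 -6*x^3 dx = -24;
  ∫_0^2 4*x^2 dx = 32/3.
Sum: -32 + 256/5 − 24 + 32/3 = 88/15.
So RHS = -∫_0^2 v(x) φ(x) dx = -88/15.
LHS = RHS, so the identity holds for this test φ.
Moreover u is smooth here and v(x) = u'(x) = 3*x**2 - 2*x + 2 pointwise, so the identity holds for every test function. Hence v is the weak derivative of u.
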